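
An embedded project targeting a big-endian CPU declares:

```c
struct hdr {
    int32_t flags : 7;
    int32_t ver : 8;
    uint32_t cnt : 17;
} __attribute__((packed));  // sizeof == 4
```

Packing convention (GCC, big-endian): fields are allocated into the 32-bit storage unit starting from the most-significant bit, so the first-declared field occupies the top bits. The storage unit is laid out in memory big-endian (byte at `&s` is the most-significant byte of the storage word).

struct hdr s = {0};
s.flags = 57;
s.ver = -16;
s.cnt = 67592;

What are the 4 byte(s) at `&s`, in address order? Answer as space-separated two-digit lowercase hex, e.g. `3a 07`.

[25+:7] flags=57 & 0x7f = 0x39; word=0x72000000
[17+:8] ver=-16 & 0xff = 0xf0; word=0x73e00000
[0+:17] cnt=67592 & 0x1ffff = 0x10808; word=0x73e10808
word = 0x73e10808 → big-endian bytes:
  [0]=0x73  [1]=0xe1  [2]=0x08  [3]=0x08

73 e1 08 08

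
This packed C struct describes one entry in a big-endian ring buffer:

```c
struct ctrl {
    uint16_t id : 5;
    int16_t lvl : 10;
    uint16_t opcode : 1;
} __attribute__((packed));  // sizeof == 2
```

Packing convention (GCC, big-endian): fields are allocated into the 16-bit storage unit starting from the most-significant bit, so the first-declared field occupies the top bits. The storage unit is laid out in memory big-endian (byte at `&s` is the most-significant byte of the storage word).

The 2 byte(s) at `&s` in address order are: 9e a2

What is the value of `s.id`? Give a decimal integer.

19

[0]=0x9e [1]=0xa2 (big-endian) → word 0x9ea2
id:5 @ bit 11 → (0x9ea2>>11)&0x1f = 0x13  ←
lvl:10 @ bit 1 → (0x9ea2>>1)&0x3ff = 0x351
opcode:1 @ bit 0 → (0x9ea2>>0)&0x1 = 0x0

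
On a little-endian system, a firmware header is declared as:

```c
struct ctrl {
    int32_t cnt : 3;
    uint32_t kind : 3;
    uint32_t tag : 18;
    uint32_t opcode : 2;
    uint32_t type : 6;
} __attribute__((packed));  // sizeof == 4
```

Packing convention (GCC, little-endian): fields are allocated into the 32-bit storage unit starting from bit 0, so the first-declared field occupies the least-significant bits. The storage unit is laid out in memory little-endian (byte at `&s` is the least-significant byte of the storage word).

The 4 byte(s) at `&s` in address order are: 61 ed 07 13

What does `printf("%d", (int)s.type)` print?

4

[0]=0x61 [1]=0xed [2]=0x07 [3]=0x13 (little-endian) → word 0x1307ed61
cnt:3 @ bit 0 → (0x1307ed61>>0)&0x7 = 0x1
kind:3 @ bit 3 → (0x1307ed61>>3)&0x7 = 0x4
tag:18 @ bit 6 → (0x1307ed61>>6)&0x3ffff = 0x1fb5
opcode:2 @ bit 24 → (0x1307ed61>>24)&0x3 = 0x3
type:6 @ bit 26 → (0x1307ed61>>26)&0x3f = 0x4  ←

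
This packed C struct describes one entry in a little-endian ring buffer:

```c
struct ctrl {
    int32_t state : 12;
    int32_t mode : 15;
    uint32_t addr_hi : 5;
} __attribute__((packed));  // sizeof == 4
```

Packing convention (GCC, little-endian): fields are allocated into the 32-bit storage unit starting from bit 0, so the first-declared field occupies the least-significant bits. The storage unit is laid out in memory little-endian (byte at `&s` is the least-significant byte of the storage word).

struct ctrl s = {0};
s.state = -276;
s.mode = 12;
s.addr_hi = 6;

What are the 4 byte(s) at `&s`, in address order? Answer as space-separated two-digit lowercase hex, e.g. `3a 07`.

ec ce 00 30

[0+:12] state=-276 & 0xfff = 0xeec; word=0x00000eec
[12+:15] mode=12 & 0x7fff = 0xc; word=0x0000ceec
[27+:5] addr_hi=6 & 0x1f = 0x6; word=0x3000ceec
word = 0x3000ceec → little-endian bytes:
  [0]=0xec  [1]=0xce  [2]=0x00  [3]=0x30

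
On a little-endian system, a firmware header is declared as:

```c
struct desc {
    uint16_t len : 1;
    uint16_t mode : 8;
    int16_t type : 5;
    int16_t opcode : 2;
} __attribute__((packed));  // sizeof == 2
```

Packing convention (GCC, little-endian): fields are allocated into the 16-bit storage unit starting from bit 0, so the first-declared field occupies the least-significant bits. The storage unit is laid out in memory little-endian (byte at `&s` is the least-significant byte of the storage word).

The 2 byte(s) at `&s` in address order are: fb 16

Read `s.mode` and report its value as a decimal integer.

[0]=0xfb [1]=0x16 (little-endian) → word 0x16fb
len [0+:1] = (word>>0) & 0x1 = 1
mode [1+:8] = (word>>1) & 0xff = 125  ←
type [9+:5] = (word>>9) & 0x1f = 11
opcode [14+:2] = (word>>14) & 0x3 = 0

125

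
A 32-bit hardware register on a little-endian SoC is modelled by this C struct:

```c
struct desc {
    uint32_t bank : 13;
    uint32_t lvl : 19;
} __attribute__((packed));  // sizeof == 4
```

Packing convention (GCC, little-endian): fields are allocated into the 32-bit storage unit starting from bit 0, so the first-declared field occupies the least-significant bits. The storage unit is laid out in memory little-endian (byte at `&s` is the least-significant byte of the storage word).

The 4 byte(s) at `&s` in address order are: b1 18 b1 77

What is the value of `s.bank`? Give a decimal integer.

[0]=0xb1 [1]=0x18 [2]=0xb1 [3]=0x77 (little-endian) → word 0x77b118b1
bank [0+:13] = (word>>0) & 0x1fff = 6321  ←
lvl [13+:19] = (word>>13) & 0x7ffff = 245128

6321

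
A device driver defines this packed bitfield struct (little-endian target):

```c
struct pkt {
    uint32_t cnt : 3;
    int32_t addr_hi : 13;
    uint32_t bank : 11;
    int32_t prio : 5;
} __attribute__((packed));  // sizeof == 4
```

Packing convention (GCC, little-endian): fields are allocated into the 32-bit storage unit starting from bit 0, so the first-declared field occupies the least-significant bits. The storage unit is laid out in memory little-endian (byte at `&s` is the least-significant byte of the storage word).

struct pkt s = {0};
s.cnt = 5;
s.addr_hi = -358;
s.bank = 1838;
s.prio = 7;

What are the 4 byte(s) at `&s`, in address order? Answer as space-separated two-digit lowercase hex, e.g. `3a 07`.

cnt (3b) val=5 bits=0x5 at bit 0: 0x00000005
addr_hi (13b) val=-358 bits=0x1e9a at bit 3: 0x0000f4d5
bank (11b) val=1838 bits=0x72e at bit 16: 0x072ef4d5
prio (5b) val=7 bits=0x7 at bit 27: 0x3f2ef4d5
word = 0x3f2ef4d5 → little-endian bytes:
  [0]=0xd5  [1]=0xf4  [2]=0x2e  [3]=0x3f

d5 f4 2e 3f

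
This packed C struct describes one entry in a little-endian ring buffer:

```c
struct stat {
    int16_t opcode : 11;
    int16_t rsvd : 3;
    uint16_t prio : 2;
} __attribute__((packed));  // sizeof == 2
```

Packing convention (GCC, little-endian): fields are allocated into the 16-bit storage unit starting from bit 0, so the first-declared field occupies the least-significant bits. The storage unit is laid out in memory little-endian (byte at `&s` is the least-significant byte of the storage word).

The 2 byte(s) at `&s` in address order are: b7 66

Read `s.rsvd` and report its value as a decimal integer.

[0]=0xb7 [1]=0x66 (little-endian) → word 0x66b7
opcode [0+:11] = (word>>0) & 0x7ff = 1719
rsvd [11+:3] = (word>>11) & 0x7 = 4  ←
prio [14+:2] = (word>>14) & 0x3 = 1
rsvd signed 3b, MSB=1: 4 - 8 = -4

-4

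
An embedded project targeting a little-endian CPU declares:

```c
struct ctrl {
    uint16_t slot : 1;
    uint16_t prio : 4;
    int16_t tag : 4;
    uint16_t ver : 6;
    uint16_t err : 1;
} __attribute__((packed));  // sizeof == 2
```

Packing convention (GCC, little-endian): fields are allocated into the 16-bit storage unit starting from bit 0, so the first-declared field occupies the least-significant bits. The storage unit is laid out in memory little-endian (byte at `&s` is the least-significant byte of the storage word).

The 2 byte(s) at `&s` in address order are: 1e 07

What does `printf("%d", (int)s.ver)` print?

[0]=0x1e [1]=0x07 (little-endian) → word 0x071e
slot:1 @ bit 0 → (0x071e>>0)&0x1 = 0x0
prio:4 @ bit 1 → (0x071e>>1)&0xf = 0xf
tag:4 @ bit 5 → (0x071e>>5)&0xf = 0x8
ver:6 @ bit 9 → (0x071e>>9)&0x3f = 0x3  ←
err:1 @ bit 15 → (0x071e>>15)&0x1 = 0x0

3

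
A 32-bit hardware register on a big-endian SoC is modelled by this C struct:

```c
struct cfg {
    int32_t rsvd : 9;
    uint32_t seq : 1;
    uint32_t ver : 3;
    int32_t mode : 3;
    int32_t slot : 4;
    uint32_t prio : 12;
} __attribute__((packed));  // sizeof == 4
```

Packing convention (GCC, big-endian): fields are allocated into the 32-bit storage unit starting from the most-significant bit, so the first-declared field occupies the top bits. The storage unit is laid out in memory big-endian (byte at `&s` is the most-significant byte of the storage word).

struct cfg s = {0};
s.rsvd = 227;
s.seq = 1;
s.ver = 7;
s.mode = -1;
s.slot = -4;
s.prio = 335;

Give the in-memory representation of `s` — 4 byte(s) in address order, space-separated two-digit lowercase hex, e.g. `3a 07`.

rsvd:9 = 227 → 0xe3 << 23 → word 0x71800000
seq:1 = 1 → 0x1 << 22 → word 0x71c00000
ver:3 = 7 → 0x7 << 19 → word 0x71f80000
mode:3 = -1 → 0x7 << 16 → word 0x71ff0000
slot:4 = -4 → 0xc << 12 → word 0x71ffc000
prio:12 = 335 → 0x14f << 0 → word 0x71ffc14f
word = 0x71ffc14f → big-endian bytes:
  [0]=0x71  [1]=0xff  [2]=0xc1  [3]=0x4f

71 ff c1 4f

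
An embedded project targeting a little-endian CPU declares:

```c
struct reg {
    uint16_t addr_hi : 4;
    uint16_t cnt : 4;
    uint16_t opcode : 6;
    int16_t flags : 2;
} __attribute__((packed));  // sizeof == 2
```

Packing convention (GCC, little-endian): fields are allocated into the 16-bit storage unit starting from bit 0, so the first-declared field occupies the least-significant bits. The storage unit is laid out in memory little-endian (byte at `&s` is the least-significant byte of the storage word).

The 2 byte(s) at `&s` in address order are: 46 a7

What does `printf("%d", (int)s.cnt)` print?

[0]=0x46 [1]=0xa7 (little-endian) → word 0xa746
addr_hi:4 @ bit 0 → (0xa746>>0)&0xf = 0x6
cnt:4 @ bit 4 → (0xa746>>4)&0xf = 0x4  ←
opcode:6 @ bit 8 → (0xa746>>8)&0x3f = 0x27
flags:2 @ bit 14 → (0xa746>>14)&0x3 = 0x2

4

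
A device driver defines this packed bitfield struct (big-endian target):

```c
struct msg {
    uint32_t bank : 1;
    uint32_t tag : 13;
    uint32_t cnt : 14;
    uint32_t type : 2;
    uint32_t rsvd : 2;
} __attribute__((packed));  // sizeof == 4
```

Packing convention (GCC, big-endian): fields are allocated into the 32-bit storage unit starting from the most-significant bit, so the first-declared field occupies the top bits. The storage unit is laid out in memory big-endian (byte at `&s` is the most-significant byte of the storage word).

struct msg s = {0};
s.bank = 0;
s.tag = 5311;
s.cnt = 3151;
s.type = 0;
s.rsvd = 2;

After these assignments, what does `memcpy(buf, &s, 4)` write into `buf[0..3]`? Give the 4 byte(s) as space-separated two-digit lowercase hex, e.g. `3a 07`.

bank (1b) val=0 bits=0x0 at bit 31: 0x00000000
tag (13b) val=5311 bits=0x14bf at bit 18: 0x52fc0000
cnt (14b) val=3151 bits=0xc4f at bit 4: 0x52fcc4f0
type (2b) val=0 bits=0x0 at bit 2: 0x52fcc4f0
rsvd (2b) val=2 bits=0x2 at bit 0: 0x52fcc4f2
word = 0x52fcc4f2 → big-endian bytes:
  [0]=0x52  [1]=0xfc  [2]=0xc4  [3]=0xf2

52 fc c4 f2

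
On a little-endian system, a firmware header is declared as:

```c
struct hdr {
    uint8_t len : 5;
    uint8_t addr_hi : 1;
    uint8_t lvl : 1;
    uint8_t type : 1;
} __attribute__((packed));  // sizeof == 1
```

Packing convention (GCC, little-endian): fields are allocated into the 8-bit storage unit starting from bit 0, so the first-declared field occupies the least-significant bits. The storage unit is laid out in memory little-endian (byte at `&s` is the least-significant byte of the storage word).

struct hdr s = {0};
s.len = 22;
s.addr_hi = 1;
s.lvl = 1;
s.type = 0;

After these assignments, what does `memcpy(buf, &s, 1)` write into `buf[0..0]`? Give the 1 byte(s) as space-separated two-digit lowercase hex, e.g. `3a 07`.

76

len (5b) val=22 bits=0x16 at bit 0: 0x16
addr_hi (1b) val=1 bits=0x1 at bit 5: 0x36
lvl (1b) val=1 bits=0x1 at bit 6: 0x76
type (1b) val=0 bits=0x0 at bit 7: 0x76
word = 0x76 → little-endian bytes:
  [0]=0x76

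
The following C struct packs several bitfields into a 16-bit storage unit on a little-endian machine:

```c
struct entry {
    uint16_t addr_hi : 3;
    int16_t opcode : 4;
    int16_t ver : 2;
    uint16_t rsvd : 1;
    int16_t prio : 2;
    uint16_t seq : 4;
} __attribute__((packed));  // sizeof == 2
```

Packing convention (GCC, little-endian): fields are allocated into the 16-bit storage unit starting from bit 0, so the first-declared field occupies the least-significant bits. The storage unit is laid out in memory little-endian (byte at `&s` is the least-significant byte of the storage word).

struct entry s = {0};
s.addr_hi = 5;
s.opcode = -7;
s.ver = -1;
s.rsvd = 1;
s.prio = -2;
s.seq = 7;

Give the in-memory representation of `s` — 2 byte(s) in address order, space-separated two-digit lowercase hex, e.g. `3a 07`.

cd 7b

addr_hi:3 = 5 → 0x5 << 0 → word 0x0005
opcode:4 = -7 → 0x9 << 3 → word 0x004d
ver:2 = -1 → 0x3 << 7 → word 0x01cd
rsvd:1 = 1 → 0x1 << 9 → word 0x03cd
prio:2 = -2 → 0x2 << 10 → word 0x0bcd
seq:4 = 7 → 0x7 << 12 → word 0x7bcd
word = 0x7bcd → little-endian bytes:
  [0]=0xcd  [1]=0x7b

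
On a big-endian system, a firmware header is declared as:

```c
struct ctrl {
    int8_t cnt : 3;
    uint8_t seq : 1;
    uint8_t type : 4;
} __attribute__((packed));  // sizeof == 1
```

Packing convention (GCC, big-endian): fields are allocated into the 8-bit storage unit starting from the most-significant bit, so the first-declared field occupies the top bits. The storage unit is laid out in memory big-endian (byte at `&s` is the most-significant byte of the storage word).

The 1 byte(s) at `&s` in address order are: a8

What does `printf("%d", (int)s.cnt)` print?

-3

[0]=0xa8 (big-endian) → word 0xa8
cnt [5+:3] = (word>>5) & 0x7 = 5  ←
seq [4+:1] = (word>>4) & 0x1 = 0
type [0+:4] = (word>>0) & 0xf = 8
cnt signed 3b, MSB=1: 5 - 8 = -3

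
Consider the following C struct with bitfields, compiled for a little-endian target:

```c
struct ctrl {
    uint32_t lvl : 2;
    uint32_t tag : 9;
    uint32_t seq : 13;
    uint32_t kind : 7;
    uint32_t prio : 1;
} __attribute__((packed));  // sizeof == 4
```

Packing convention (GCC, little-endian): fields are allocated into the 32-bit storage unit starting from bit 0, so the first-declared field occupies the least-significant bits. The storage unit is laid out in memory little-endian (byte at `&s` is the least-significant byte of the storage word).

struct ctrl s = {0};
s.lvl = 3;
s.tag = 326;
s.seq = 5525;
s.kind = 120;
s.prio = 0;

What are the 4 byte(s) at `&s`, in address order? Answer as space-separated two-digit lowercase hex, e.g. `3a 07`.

1b ad ac 78

lvl (2b) val=3 bits=0x3 at bit 0: 0x00000003
tag (9b) val=326 bits=0x146 at bit 2: 0x0000051b
seq (13b) val=5525 bits=0x1595 at bit 11: 0x00acad1b
kind (7b) val=120 bits=0x78 at bit 24: 0x78acad1b
prio (1b) val=0 bits=0x0 at bit 31: 0x78acad1b
word = 0x78acad1b → little-endian bytes:
  [0]=0x1b  [1]=0xad  [2]=0xac  [3]=0x78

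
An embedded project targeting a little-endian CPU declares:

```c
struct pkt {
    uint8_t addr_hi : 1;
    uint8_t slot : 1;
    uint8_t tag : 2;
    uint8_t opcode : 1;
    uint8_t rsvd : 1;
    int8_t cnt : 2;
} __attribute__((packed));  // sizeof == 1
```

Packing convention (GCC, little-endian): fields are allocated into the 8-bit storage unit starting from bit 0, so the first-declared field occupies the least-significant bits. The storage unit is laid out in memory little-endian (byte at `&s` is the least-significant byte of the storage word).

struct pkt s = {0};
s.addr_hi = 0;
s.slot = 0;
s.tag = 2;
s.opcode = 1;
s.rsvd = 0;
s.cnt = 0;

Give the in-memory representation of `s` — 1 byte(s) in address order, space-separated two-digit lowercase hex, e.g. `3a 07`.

addr_hi (1b) val=0 bits=0x0 at bit 0: 0x00
slot (1b) val=0 bits=0x0 at bit 1: 0x00
tag (2b) val=2 bits=0x2 at bit 2: 0x08
opcode (1b) val=1 bits=0x1 at bit 4: 0x18
rsvd (1b) val=0 bits=0x0 at bit 5: 0x18
cnt (2b) val=0 bits=0x0 at bit 6: 0x18
word = 0x18 → little-endian bytes:
  [0]=0x18

18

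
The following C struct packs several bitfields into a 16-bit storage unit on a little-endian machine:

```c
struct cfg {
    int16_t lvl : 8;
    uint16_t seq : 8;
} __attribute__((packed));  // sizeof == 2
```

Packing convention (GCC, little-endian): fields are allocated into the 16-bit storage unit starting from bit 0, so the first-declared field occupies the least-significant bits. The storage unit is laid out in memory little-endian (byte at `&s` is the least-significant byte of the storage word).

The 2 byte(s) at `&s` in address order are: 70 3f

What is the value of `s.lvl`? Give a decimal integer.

112

[0]=0x70 [1]=0x3f (little-endian) → word 0x3f70
lvl:8 @ bit 0 → (0x3f70>>0)&0xff = 0x70  ←
seq:8 @ bit 8 → (0x3f70>>8)&0xff = 0x3f
lvl signed 8b, MSB=0: value = 112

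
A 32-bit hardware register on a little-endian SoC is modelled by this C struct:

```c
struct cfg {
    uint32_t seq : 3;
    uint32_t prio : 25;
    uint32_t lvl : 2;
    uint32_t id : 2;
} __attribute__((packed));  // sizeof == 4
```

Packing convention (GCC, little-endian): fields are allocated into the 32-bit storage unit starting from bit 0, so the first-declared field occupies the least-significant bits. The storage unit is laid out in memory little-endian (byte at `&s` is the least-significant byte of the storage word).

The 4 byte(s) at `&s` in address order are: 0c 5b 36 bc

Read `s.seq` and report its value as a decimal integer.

[0]=0x0c [1]=0x5b [2]=0x36 [3]=0xbc (little-endian) → word 0xbc365b0c
seq [0+:3] = (word>>0) & 0x7 = 4  ←
prio [3+:25] = (word>>3) & 0x1ffffff = 25611105
lvl [28+:2] = (word>>28) & 0x3 = 3
id [30+:2] = (word>>30) & 0x3 = 2

4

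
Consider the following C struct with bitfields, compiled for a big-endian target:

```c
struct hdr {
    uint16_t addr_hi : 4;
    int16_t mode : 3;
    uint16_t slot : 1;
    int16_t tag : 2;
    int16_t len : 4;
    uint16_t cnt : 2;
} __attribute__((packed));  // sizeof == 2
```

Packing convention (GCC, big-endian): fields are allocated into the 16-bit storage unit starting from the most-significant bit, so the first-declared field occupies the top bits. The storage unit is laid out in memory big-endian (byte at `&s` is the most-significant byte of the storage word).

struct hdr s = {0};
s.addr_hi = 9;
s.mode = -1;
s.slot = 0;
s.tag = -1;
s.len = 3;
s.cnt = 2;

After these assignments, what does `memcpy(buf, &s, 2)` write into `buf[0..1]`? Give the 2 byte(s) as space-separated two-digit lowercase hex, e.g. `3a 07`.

9e ce

addr_hi (4b) val=9 bits=0x9 at bit 12: 0x9000
mode (3b) val=-1 bits=0x7 at bit 9: 0x9e00
slot (1b) val=0 bits=0x0 at bit 8: 0x9e00
tag (2b) val=-1 bits=0x3 at bit 6: 0x9ec0
len (4b) val=3 bits=0x3 at bit 2: 0x9ecc
cnt (2b) val=2 bits=0x2 at bit 0: 0x9ece
word = 0x9ece → big-endian bytes:
  [0]=0x9e  [1]=0xce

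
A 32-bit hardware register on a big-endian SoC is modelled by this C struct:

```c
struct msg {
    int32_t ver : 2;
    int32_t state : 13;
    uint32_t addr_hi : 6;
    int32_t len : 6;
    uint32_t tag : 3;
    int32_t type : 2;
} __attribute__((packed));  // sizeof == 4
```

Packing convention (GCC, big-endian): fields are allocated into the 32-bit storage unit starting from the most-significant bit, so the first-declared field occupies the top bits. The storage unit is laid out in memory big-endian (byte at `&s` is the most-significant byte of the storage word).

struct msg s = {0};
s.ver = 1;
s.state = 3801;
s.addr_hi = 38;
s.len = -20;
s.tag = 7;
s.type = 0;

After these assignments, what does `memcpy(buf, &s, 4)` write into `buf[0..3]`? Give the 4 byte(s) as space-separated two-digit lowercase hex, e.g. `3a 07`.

5d b3 35 9c

ver (2b) val=1 bits=0x1 at bit 30: 0x40000000
state (13b) val=3801 bits=0xed9 at bit 17: 0x5db20000
addr_hi (6b) val=38 bits=0x26 at bit 11: 0x5db33000
len (6b) val=-20 bits=0x2c at bit 5: 0x5db33580
tag (3b) val=7 bits=0x7 at bit 2: 0x5db3359c
type (2b) val=0 bits=0x0 at bit 0: 0x5db3359c
word = 0x5db3359c → big-endian bytes:
  [0]=0x5d  [1]=0xb3  [2]=0x35  [3]=0x9c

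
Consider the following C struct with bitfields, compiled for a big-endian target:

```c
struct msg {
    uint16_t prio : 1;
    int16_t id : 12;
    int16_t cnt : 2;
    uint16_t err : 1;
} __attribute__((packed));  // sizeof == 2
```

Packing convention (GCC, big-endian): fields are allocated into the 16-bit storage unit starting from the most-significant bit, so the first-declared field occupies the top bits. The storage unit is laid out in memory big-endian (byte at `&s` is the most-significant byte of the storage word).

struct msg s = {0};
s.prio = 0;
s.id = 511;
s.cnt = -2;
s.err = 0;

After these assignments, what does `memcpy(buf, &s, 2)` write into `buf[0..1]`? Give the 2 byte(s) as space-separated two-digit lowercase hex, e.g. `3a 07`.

0f fc

prio (1b) val=0 bits=0x0 at bit 15: 0x0000
id (12b) val=511 bits=0x1ff at bit 3: 0x0ff8
cnt (2b) val=-2 bits=0x2 at bit 1: 0x0ffc
err (1b) val=0 bits=0x0 at bit 0: 0x0ffc
word = 0x0ffc → big-endian bytes:
  [0]=0x0f  [1]=0xfc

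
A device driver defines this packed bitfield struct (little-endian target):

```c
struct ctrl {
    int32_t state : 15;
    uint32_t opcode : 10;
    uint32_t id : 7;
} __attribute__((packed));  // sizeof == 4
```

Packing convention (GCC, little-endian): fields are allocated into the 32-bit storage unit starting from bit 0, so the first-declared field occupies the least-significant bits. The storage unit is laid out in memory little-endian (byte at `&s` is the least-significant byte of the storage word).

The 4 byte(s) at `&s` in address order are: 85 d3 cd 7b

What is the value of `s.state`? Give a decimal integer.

[0]=0x85 [1]=0xd3 [2]=0xcd [3]=0x7b (little-endian) → word 0x7bcdd385
state [0+:15] = (word>>0) & 0x7fff = 21381  ←
opcode [15+:10] = (word>>15) & 0x3ff = 923
id [25+:7] = (word>>25) & 0x7f = 61
state signed 15b, MSB=1: 21381 - 32768 = -11387

-11387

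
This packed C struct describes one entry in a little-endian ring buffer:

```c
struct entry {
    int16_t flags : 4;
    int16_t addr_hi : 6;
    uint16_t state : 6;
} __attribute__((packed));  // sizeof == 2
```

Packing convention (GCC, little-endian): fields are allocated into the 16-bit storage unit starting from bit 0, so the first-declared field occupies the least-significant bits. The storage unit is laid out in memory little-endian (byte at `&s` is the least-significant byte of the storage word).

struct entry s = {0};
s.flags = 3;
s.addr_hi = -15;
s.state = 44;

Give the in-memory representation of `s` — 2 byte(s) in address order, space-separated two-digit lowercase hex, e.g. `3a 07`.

flags (4b) val=3 bits=0x3 at bit 0: 0x0003
addr_hi (6b) val=-15 bits=0x31 at bit 4: 0x0313
state (6b) val=44 bits=0x2c at bit 10: 0xb313
word = 0xb313 → little-endian bytes:
  [0]=0x13  [1]=0xb3

13 b3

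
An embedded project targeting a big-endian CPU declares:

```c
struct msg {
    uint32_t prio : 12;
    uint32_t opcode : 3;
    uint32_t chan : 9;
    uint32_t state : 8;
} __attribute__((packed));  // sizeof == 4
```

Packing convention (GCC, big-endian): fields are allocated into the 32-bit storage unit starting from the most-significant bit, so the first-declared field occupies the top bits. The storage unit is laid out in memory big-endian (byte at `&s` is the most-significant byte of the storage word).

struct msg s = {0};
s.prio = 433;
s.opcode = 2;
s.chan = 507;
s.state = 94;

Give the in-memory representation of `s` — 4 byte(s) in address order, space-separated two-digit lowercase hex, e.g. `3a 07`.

1b 15 fb 5e

[20+:12] prio=433 & 0xfff = 0x1b1; word=0x1b100000
[17+:3] opcode=2 & 0x7 = 0x2; word=0x1b140000
[8+:9] chan=507 & 0x1ff = 0x1fb; word=0x1b15fb00
[0+:8] state=94 & 0xff = 0x5e; word=0x1b15fb5e
word = 0x1b15fb5e → big-endian bytes:
  [0]=0x1b  [1]=0x15  [2]=0xfb  [3]=0x5e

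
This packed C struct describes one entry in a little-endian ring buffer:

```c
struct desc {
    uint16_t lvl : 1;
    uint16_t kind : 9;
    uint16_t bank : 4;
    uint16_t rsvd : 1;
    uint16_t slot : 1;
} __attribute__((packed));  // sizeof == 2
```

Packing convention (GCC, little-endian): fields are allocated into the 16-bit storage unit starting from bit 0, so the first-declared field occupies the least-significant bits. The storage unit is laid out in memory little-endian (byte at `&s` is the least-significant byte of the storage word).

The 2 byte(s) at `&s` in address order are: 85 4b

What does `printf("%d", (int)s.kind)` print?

[0]=0x85 [1]=0x4b (little-endian) → word 0x4b85
lvl:1 @ bit 0 → (0x4b85>>0)&0x1 = 0x1
kind:9 @ bit 1 → (0x4b85>>1)&0x1ff = 0x1c2  ←
bank:4 @ bit 10 → (0x4b85>>10)&0xf = 0x2
rsvd:1 @ bit 14 → (0x4b85>>14)&0x1 = 0x1
slot:1 @ bit 15 → (0x4b85>>15)&0x1 = 0x0

450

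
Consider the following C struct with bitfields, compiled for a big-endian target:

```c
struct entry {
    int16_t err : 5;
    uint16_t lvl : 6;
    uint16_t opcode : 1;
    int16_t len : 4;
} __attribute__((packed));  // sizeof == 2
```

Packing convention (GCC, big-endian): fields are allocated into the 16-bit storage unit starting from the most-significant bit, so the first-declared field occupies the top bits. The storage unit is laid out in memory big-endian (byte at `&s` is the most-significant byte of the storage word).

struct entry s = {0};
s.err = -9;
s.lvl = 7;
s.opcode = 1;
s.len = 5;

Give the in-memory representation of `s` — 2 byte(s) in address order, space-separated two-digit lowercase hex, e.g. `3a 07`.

b8 f5

[11+:5] err=-9 & 0x1f = 0x17; word=0xb800
[5+:6] lvl=7 & 0x3f = 0x7; word=0xb8e0
[4+:1] opcode=1 & 0x1 = 0x1; word=0xb8f0
[0+:4] len=5 & 0xf = 0x5; word=0xb8f5
word = 0xb8f5 → big-endian bytes:
  [0]=0xb8  [1]=0xf5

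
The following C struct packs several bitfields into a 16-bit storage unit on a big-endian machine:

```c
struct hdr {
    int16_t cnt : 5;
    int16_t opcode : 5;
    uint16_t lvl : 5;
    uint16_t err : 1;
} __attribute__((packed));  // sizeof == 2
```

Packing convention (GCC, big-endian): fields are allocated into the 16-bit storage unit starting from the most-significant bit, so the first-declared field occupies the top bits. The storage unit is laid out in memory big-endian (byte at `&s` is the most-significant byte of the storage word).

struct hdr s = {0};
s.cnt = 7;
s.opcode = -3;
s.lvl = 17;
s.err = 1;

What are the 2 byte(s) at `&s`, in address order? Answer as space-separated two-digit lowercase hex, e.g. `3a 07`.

[11+:5] cnt=7 & 0x1f = 0x7; word=0x3800
[6+:5] opcode=-3 & 0x1f = 0x1d; word=0x3f40
[1+:5] lvl=17 & 0x1f = 0x11; word=0x3f62
[0+:1] err=1 & 0x1 = 0x1; word=0x3f63
word = 0x3f63 → big-endian bytes:
  [0]=0x3f  [1]=0x63

3f 63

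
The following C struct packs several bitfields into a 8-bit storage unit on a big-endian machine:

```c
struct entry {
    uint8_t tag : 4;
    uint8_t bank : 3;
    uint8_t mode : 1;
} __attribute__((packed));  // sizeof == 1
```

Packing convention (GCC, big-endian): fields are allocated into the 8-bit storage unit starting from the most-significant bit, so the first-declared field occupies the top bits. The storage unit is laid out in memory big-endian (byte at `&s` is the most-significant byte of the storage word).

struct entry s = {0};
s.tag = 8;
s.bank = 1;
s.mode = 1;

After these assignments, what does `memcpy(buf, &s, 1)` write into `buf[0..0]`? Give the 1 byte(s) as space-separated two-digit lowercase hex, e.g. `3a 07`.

83

tag:4 = 8 → 0x8 << 4 → word 0x80
bank:3 = 1 → 0x1 << 1 → word 0x82
mode:1 = 1 → 0x1 << 0 → word 0x83
word = 0x83 → big-endian bytes:
  [0]=0x83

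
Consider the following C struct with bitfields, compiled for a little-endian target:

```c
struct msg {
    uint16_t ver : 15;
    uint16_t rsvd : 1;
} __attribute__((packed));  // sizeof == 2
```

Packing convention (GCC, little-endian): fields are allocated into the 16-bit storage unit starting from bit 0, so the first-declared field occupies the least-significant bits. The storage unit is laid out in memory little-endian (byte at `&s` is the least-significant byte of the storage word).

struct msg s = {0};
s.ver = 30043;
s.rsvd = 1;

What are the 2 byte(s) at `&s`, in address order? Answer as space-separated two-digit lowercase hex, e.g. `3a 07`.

5b f5

ver (15b) val=30043 bits=0x755b at bit 0: 0x755b
rsvd (1b) val=1 bits=0x1 at bit 15: 0xf55b
word = 0xf55b → little-endian bytes:
  [0]=0x5b  [1]=0xf5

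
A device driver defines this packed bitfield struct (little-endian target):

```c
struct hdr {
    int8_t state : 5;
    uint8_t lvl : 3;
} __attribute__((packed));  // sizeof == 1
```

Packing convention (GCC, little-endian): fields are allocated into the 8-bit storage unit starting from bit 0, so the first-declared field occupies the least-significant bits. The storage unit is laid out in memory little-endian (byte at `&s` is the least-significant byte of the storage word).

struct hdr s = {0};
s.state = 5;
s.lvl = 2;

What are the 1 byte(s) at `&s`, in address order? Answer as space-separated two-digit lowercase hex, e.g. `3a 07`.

state:5 = 5 → 0x5 << 0 → word 0x05
lvl:3 = 2 → 0x2 << 5 → word 0x45
word = 0x45 → little-endian bytes:
  [0]=0x45

45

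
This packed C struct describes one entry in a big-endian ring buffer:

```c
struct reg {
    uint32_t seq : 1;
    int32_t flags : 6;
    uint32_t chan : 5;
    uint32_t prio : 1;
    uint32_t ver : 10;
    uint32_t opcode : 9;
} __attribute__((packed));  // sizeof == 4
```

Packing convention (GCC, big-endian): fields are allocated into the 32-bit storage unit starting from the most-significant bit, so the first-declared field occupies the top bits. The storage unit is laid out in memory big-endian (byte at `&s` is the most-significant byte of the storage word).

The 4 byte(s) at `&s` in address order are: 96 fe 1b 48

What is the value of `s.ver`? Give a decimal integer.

[0]=0x96 [1]=0xfe [2]=0x1b [3]=0x48 (big-endian) → word 0x96fe1b48
seq [31+:1] = (word>>31) & 0x1 = 1
flags [25+:6] = (word>>25) & 0x3f = 11
chan [20+:5] = (word>>20) & 0x1f = 15
prio [19+:1] = (word>>19) & 0x1 = 1
ver [9+:10] = (word>>9) & 0x3ff = 781  ←
opcode [0+:9] = (word>>0) & 0x1ff = 328

781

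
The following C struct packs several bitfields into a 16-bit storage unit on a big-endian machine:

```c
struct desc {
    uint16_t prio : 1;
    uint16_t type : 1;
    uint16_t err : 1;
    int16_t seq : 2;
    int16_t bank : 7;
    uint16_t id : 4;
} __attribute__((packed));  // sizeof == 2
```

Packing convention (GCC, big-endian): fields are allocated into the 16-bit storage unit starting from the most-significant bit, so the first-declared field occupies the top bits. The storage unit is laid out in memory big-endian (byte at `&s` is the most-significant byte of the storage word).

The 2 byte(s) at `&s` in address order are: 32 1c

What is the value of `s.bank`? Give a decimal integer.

[0]=0x32 [1]=0x1c (big-endian) → word 0x321c
prio:1 @ bit 15 → (0x321c>>15)&0x1 = 0x0
type:1 @ bit 14 → (0x321c>>14)&0x1 = 0x0
err:1 @ bit 13 → (0x321c>>13)&0x1 = 0x1
seq:2 @ bit 11 → (0x321c>>11)&0x3 = 0x2
bank:7 @ bit 4 → (0x321c>>4)&0x7f = 0x21  ←
id:4 @ bit 0 → (0x321c>>0)&0xf = 0xc
bank signed 7b, MSB=0: value = 33

33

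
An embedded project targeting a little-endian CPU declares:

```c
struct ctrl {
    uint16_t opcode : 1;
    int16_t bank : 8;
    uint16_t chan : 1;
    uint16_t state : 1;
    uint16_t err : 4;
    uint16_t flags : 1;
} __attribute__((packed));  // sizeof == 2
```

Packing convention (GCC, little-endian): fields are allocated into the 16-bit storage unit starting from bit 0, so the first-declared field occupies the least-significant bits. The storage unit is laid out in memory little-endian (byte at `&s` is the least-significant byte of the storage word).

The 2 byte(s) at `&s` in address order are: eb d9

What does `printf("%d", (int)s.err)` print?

11

[0]=0xeb [1]=0xd9 (little-endian) → word 0xd9eb
opcode:1 @ bit 0 → (0xd9eb>>0)&0x1 = 0x1
bank:8 @ bit 1 → (0xd9eb>>1)&0xff = 0xf5
chan:1 @ bit 9 → (0xd9eb>>9)&0x1 = 0x0
state:1 @ bit 10 → (0xd9eb>>10)&0x1 = 0x0
err:4 @ bit 11 → (0xd9eb>>11)&0xf = 0xb  ←
flags:1 @ bit 15 → (0xd9eb>>15)&0x1 = 0x1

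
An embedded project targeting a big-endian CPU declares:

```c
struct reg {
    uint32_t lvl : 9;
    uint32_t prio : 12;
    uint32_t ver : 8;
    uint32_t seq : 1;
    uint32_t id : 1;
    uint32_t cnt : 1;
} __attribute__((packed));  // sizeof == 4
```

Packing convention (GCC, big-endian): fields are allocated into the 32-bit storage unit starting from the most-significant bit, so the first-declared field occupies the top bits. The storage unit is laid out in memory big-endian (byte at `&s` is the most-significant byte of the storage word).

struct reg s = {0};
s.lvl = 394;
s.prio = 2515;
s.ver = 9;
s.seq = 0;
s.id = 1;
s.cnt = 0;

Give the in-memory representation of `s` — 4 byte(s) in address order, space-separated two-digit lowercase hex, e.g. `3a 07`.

lvl (9b) val=394 bits=0x18a at bit 23: 0xc5000000
prio (12b) val=2515 bits=0x9d3 at bit 11: 0xc54e9800
ver (8b) val=9 bits=0x9 at bit 3: 0xc54e9848
seq (1b) val=0 bits=0x0 at bit 2: 0xc54e9848
id (1b) val=1 bits=0x1 at bit 1: 0xc54e984a
cnt (1b) val=0 bits=0x0 at bit 0: 0xc54e984a
word = 0xc54e984a → big-endian bytes:
  [0]=0xc5  [1]=0x4e  [2]=0x98  [3]=0x4a

c5 4e 98 4a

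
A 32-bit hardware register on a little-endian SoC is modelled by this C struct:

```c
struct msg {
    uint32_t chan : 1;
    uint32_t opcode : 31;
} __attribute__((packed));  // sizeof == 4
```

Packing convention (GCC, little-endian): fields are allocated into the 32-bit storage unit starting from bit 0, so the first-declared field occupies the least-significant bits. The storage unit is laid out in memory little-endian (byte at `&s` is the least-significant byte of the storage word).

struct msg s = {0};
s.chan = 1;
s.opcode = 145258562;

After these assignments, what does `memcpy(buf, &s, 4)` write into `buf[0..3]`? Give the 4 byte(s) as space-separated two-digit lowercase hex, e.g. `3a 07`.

85 f0 50 11

chan (1b) val=1 bits=0x1 at bit 0: 0x00000001
opcode (31b) val=145258562 bits=0x8a87842 at bit 1: 0x1150f085
word = 0x1150f085 → little-endian bytes:
  [0]=0x85  [1]=0xf0  [2]=0x50  [3]=0x11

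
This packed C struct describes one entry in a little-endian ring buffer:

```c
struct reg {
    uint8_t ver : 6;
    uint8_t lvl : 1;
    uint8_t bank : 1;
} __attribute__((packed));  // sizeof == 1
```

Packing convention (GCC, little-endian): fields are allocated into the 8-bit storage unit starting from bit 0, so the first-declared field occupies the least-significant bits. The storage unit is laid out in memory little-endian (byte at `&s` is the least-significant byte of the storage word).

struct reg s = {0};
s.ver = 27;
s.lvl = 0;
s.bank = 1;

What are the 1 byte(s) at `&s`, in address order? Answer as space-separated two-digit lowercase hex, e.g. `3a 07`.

9b

ver:6 = 27 → 0x1b << 0 → word 0x1b
lvl:1 = 0 → 0x0 << 6 → word 0x1b
bank:1 = 1 → 0x1 << 7 → word 0x9b
word = 0x9b → little-endian bytes:
  [0]=0x9b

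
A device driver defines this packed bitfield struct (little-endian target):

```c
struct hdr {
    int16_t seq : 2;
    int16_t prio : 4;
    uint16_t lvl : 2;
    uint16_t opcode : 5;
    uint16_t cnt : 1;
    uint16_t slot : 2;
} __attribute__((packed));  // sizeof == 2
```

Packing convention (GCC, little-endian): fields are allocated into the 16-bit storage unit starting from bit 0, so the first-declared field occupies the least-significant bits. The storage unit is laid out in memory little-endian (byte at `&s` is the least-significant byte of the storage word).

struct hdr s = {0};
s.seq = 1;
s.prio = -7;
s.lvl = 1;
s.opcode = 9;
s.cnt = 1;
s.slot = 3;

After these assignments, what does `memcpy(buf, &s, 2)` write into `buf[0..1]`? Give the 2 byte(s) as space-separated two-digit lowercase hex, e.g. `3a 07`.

[0+:2] seq=1 & 0x3 = 0x1; word=0x0001
[2+:4] prio=-7 & 0xf = 0x9; word=0x0025
[6+:2] lvl=1 & 0x3 = 0x1; word=0x0065
[8+:5] opcode=9 & 0x1f = 0x9; word=0x0965
[13+:1] cnt=1 & 0x1 = 0x1; word=0x2965
[14+:2] slot=3 & 0x3 = 0x3; word=0xe965
word = 0xe965 → little-endian bytes:
  [0]=0x65  [1]=0xe9

65 e9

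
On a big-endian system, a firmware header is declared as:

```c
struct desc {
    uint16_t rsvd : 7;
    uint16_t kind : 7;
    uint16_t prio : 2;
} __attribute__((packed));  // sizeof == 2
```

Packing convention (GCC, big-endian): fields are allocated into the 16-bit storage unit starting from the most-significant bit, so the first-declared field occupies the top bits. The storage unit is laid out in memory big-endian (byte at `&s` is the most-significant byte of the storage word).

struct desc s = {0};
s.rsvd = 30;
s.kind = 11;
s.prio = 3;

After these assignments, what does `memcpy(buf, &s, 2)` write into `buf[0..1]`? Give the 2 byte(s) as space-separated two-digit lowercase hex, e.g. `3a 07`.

3c 2f

[9+:7] rsvd=30 & 0x7f = 0x1e; word=0x3c00
[2+:7] kind=11 & 0x7f = 0xb; word=0x3c2c
[0+:2] prio=3 & 0x3 = 0x3; word=0x3c2f
word = 0x3c2f → big-endian bytes:
  [0]=0x3c  [1]=0x2f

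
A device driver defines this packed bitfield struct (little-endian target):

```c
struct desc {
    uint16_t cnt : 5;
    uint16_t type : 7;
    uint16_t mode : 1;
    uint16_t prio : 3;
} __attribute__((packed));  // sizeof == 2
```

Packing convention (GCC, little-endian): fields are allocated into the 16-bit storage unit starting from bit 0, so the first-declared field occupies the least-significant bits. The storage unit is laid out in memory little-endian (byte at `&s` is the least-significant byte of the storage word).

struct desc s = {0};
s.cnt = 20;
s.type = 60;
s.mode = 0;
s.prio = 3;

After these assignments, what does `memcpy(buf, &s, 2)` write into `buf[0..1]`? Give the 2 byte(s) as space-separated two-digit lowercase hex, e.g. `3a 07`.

cnt:5 = 20 → 0x14 << 0 → word 0x0014
type:7 = 60 → 0x3c << 5 → word 0x0794
mode:1 = 0 → 0x0 << 12 → word 0x0794
prio:3 = 3 → 0x3 << 13 → word 0x6794
word = 0x6794 → little-endian bytes:
  [0]=0x94  [1]=0x67

94 67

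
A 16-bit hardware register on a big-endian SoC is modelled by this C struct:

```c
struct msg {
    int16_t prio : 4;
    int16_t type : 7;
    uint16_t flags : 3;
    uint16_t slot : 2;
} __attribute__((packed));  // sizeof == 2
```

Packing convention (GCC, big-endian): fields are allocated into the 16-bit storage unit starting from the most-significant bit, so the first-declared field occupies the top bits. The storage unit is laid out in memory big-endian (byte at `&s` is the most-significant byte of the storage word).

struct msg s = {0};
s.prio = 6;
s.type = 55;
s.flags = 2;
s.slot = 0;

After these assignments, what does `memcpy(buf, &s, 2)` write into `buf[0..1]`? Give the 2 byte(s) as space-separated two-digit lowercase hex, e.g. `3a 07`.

prio (4b) val=6 bits=0x6 at bit 12: 0x6000
type (7b) val=55 bits=0x37 at bit 5: 0x66e0
flags (3b) val=2 bits=0x2 at bit 2: 0x66e8
slot (2b) val=0 bits=0x0 at bit 0: 0x66e8
word = 0x66e8 → big-endian bytes:
  [0]=0x66  [1]=0xe8

66 e8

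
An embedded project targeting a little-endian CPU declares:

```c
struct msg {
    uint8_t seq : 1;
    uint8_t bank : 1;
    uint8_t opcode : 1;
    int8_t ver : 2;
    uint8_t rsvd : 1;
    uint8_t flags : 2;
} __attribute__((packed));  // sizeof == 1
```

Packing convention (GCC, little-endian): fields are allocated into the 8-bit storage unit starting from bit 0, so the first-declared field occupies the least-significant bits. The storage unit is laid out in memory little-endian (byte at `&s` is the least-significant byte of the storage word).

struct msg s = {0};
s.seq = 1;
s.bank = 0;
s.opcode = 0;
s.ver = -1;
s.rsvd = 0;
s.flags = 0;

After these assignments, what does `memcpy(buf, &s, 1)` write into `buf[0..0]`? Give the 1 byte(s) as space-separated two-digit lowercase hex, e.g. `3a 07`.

seq (1b) val=1 bits=0x1 at bit 0: 0x01
bank (1b) val=0 bits=0x0 at bit 1: 0x01
opcode (1b) val=0 bits=0x0 at bit 2: 0x01
ver (2b) val=-1 bits=0x3 at bit 3: 0x19
rsvd (1b) val=0 bits=0x0 at bit 5: 0x19
flags (2b) val=0 bits=0x0 at bit 6: 0x19
word = 0x19 → little-endian bytes:
  [0]=0x19

19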